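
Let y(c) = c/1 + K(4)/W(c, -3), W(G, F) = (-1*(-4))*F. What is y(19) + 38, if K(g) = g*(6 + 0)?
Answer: 55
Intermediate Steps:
W(G, F) = 4*F
K(g) = 6*g (K(g) = g*6 = 6*g)
y(c) = -2 + c (y(c) = c/1 + (6*4)/((4*(-3))) = c*1 + 24/(-12) = c + 24*(-1/12) = c - 2 = -2 + c)
y(19) + 38 = (-2 + 19) + 38 = 17 + 38 = 55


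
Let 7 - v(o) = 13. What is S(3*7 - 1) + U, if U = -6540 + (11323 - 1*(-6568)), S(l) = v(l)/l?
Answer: 113507/10 ≈ 11351.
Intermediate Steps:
v(o) = -6 (v(o) = 7 - 1*13 = 7 - 13 = -6)
S(l) = -6/l
U = 11351 (U = -6540 + (11323 + 6568) = -6540 + 17891 = 11351)
S(3*7 - 1) + U = -6/(3*7 - 1) + 11351 = -6/(21 - 1) + 11351 = -6/20 + 11351 = -6*1/20 + 11351 = -3/10 + 11351 = 113507/10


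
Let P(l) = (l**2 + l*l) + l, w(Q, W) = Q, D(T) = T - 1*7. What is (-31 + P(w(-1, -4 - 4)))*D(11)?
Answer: -120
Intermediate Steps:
D(T) = -7 + T (D(T) = T - 7 = -7 + T)
P(l) = l + 2*l**2 (P(l) = (l**2 + l**2) + l = 2*l**2 + l = l + 2*l**2)
(-31 + P(w(-1, -4 - 4)))*D(11) = (-31 - (1 + 2*(-1)))*(-7 + 11) = (-31 - (1 - 2))*4 = (-31 - 1*(-1))*4 = (-31 + 1)*4 = -30*4 = -120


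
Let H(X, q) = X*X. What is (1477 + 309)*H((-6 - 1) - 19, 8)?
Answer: 1207336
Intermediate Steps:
H(X, q) = X²
(1477 + 309)*H((-6 - 1) - 19, 8) = (1477 + 309)*((-6 - 1) - 19)² = 1786*(-7 - 19)² = 1786*(-26)² = 1786*676 = 1207336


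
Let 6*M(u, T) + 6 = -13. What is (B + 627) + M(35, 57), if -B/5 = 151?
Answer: -787/6 ≈ -131.17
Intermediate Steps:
B = -755 (B = -5*151 = -755)
M(u, T) = -19/6 (M(u, T) = -1 + (1/6)*(-13) = -1 - 13/6 = -19/6)
(B + 627) + M(35, 57) = (-755 + 627) - 19/6 = -128 - 19/6 = -787/6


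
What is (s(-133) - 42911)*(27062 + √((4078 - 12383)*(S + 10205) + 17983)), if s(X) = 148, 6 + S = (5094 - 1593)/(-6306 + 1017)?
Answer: -1157252306 - 1043*I*√263197309730923/43 ≈ -1.1573e+9 - 3.9351e+8*I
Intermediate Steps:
S = -11745/1763 (S = -6 + (5094 - 1593)/(-6306 + 1017) = -6 + 3501/(-5289) = -6 + 3501*(-1/5289) = -6 - 1167/1763 = -11745/1763 ≈ -6.6619)
(s(-133) - 42911)*(27062 + √((4078 - 12383)*(S + 10205) + 17983)) = (148 - 42911)*(27062 + √((4078 - 12383)*(-11745/1763 + 10205) + 17983)) = -42763*(27062 + √(-8305*17979670/1763 + 17983)) = -42763*(27062 + √(-149321159350/1763 + 17983)) = -42763*(27062 + √(-149289455321/1763)) = -42763*(27062 + I*√263197309730923/1763) = -1157252306 - 1043*I*√263197309730923/43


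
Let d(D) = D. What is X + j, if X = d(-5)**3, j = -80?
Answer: -205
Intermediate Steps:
X = -125 (X = (-5)**3 = -125)
X + j = -125 - 80 = -205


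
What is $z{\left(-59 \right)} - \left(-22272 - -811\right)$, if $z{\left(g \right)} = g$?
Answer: $21402$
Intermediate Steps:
$z{\left(-59 \right)} - \left(-22272 - -811\right) = -59 - \left(-22272 - -811\right) = -59 - \left(-22272 + 811\right) = -59 - -21461 = -59 + 21461 = 21402$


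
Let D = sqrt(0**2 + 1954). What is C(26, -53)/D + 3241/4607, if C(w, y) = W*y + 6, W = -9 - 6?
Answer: 3241/4607 + 801*sqrt(1954)/1954 ≈ 18.824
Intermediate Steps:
D = sqrt(1954) (D = sqrt(0 + 1954) = sqrt(1954) ≈ 44.204)
W = -15
C(w, y) = 6 - 15*y (C(w, y) = -15*y + 6 = 6 - 15*y)
C(26, -53)/D + 3241/4607 = (6 - 15*(-53))/(sqrt(1954)) + 3241/4607 = (6 + 795)*(sqrt(1954)/1954) + 3241*(1/4607) = 801*(sqrt(1954)/1954) + 3241/4607 = 801*sqrt(1954)/1954 + 3241/4607 = 3241/4607 + 801*sqrt(1954)/1954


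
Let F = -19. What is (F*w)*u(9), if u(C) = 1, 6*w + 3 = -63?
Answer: 209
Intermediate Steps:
w = -11 (w = -1/2 + (1/6)*(-63) = -1/2 - 21/2 = -11)
(F*w)*u(9) = -19*(-11)*1 = 209*1 = 209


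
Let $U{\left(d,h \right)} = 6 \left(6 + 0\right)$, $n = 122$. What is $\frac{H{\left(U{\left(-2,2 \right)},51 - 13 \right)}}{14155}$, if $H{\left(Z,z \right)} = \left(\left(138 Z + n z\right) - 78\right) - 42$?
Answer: $\frac{9484}{14155} \approx 0.67001$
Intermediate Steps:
$U{\left(d,h \right)} = 36$ ($U{\left(d,h \right)} = 6 \cdot 6 = 36$)
$H{\left(Z,z \right)} = -120 + 122 z + 138 Z$ ($H{\left(Z,z \right)} = \left(\left(138 Z + 122 z\right) - 78\right) - 42 = \left(\left(122 z + 138 Z\right) - 78\right) - 42 = \left(-78 + 122 z + 138 Z\right) - 42 = -120 + 122 z + 138 Z$)
$\frac{H{\left(U{\left(-2,2 \right)},51 - 13 \right)}}{14155} = \frac{-120 + 122 \left(51 - 13\right) + 138 \cdot 36}{14155} = \left(-120 + 122 \left(51 - 13\right) + 4968\right) \frac{1}{14155} = \left(-120 + 122 \cdot 38 + 4968\right) \frac{1}{14155} = \left(-120 + 4636 + 4968\right) \frac{1}{14155} = 9484 \cdot \frac{1}{14155} = \frac{9484}{14155}$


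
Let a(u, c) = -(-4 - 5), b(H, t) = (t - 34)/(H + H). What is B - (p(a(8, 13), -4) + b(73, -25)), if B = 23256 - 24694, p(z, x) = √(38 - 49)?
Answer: -209889/146 - I*√11 ≈ -1437.6 - 3.3166*I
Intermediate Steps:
b(H, t) = (-34 + t)/(2*H) (b(H, t) = (-34 + t)/((2*H)) = (-34 + t)*(1/(2*H)) = (-34 + t)/(2*H))
a(u, c) = 9 (a(u, c) = -1*(-9) = 9)
p(z, x) = I*√11 (p(z, x) = √(-11) = I*√11)
B = -1438
B - (p(a(8, 13), -4) + b(73, -25)) = -1438 - (I*√11 + (½)*(-34 - 25)/73) = -1438 - (I*√11 + (½)*(1/73)*(-59)) = -1438 - (I*√11 - 59/146) = -1438 - (-59/146 + I*√11) = -1438 + (59/146 - I*√11) = -209889/146 - I*√11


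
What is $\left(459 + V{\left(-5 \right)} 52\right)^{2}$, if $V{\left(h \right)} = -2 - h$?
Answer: $378225$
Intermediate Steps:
$\left(459 + V{\left(-5 \right)} 52\right)^{2} = \left(459 + \left(-2 - -5\right) 52\right)^{2} = \left(459 + \left(-2 + 5\right) 52\right)^{2} = \left(459 + 3 \cdot 52\right)^{2} = \left(459 + 156\right)^{2} = 615^{2} = 378225$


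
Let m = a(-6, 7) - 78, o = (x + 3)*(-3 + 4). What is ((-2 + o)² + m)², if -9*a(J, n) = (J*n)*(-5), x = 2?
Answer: 76729/9 ≈ 8525.4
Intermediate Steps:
a(J, n) = 5*J*n/9 (a(J, n) = -J*n*(-5)/9 = -(-5)*J*n/9 = 5*J*n/9)
o = 5 (o = (2 + 3)*(-3 + 4) = 5*1 = 5)
m = -304/3 (m = (5/9)*(-6)*7 - 78 = -70/3 - 78 = -304/3 ≈ -101.33)
((-2 + o)² + m)² = ((-2 + 5)² - 304/3)² = (3² - 304/3)² = (9 - 304/3)² = (-277/3)² = 76729/9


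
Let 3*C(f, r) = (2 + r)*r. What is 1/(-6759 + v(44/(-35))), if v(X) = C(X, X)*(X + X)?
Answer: -128625/869275703 ≈ -0.00014797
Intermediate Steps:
C(f, r) = r*(2 + r)/3 (C(f, r) = ((2 + r)*r)/3 = (r*(2 + r))/3 = r*(2 + r)/3)
v(X) = 2*X²*(2 + X)/3 (v(X) = (X*(2 + X)/3)*(X + X) = (X*(2 + X)/3)*(2*X) = 2*X²*(2 + X)/3)
1/(-6759 + v(44/(-35))) = 1/(-6759 + 2*(44/(-35))²*(2 + 44/(-35))/3) = 1/(-6759 + 2*(44*(-1/35))²*(2 + 44*(-1/35))/3) = 1/(-6759 + 2*(-44/35)²*(2 - 44/35)/3) = 1/(-6759 + (⅔)*(1936/1225)*(26/35)) = 1/(-6759 + 100672/128625) = 1/(-869275703/128625) = -128625/869275703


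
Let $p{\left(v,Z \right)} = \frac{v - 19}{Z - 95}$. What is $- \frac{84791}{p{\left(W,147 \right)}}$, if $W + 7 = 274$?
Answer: $- \frac{1102283}{62} \approx -17779.0$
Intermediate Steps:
$W = 267$ ($W = -7 + 274 = 267$)
$p{\left(v,Z \right)} = \frac{-19 + v}{-95 + Z}$
$- \frac{84791}{p{\left(W,147 \right)}} = - \frac{84791}{\frac{1}{-95 + 147} \left(-19 + 267\right)} = - \frac{84791}{\frac{1}{52} \cdot 248} = - \frac{84791}{\frac{62}{13}} = \left(-84791\right) \frac{13}{62} = - \frac{1102283}{62}$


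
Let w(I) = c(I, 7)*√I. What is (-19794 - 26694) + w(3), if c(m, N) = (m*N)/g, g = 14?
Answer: -46488 + 3*√3/2 ≈ -46485.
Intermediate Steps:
c(m, N) = N*m/14 (c(m, N) = (m*N)/14 = (N*m)*(1/14) = N*m/14)
w(I) = I^(3/2)/2 (w(I) = ((1/14)*7*I)*√I = (I/2)*√I = I^(3/2)/2)
(-19794 - 26694) + w(3) = (-19794 - 26694) + 3^(3/2)/2 = -46488 + (3*√3)/2 = -46488 + 3*√3/2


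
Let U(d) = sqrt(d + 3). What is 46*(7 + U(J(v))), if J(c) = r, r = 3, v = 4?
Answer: 322 + 46*sqrt(6) ≈ 434.68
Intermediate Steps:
J(c) = 3
U(d) = sqrt(3 + d)
46*(7 + U(J(v))) = 46*(7 + sqrt(3 + 3)) = 46*(7 + sqrt(6)) = 322 + 46*sqrt(6)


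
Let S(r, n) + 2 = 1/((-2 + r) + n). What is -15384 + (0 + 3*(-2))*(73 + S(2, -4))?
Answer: -31617/2 ≈ -15809.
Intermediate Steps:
S(r, n) = -2 + 1/(-2 + n + r) (S(r, n) = -2 + 1/((-2 + r) + n) = -2 + 1/(-2 + n + r))
-15384 + (0 + 3*(-2))*(73 + S(2, -4)) = -15384 + (0 + 3*(-2))*(73 + (5 - 2*(-4) - 2*2)/(-2 - 4 + 2)) = -15384 + (0 - 6)*(73 + (5 + 8 - 4)/(-4)) = -15384 - 6*(73 - ¼*9) = -15384 - 6*(73 - 9/4) = -15384 - 6*283/4 = -15384 - 849/2 = -31617/2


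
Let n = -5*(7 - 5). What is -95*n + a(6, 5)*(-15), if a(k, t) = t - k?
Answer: 965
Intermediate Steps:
n = -10 (n = -5*2 = -10)
-95*n + a(6, 5)*(-15) = -95*(-10) + (5 - 1*6)*(-15) = 950 + (5 - 6)*(-15) = 950 - 1*(-15) = 950 + 15 = 965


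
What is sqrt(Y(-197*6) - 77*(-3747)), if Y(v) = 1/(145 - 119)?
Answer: sqrt(195038870)/26 ≈ 537.14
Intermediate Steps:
Y(v) = 1/26
sqrt(Y(-197*6) - 77*(-3747)) = sqrt(1/26 - 77*(-3747)) = sqrt(1/26 + 288519) = sqrt(7501495/26) = sqrt(195038870)/26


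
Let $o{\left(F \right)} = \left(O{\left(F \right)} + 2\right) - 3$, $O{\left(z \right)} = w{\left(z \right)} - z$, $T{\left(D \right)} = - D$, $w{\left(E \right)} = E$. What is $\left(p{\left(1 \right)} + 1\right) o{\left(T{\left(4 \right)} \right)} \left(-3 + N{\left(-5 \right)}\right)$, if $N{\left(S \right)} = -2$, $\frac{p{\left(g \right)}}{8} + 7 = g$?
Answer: $-235$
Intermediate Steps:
$p{\left(g \right)} = -56 + 8 g$
$O{\left(z \right)} = 0$ ($O{\left(z \right)} = z - z = 0$)
$o{\left(F \right)} = -1$ ($o{\left(F \right)} = \left(0 + 2\right) - 3 = 2 - 3 = -1$)
$\left(p{\left(1 \right)} + 1\right) o{\left(T{\left(4 \right)} \right)} \left(-3 + N{\left(-5 \right)}\right) = \left(\left(-56 + 8 \cdot 1\right) + 1\right) \left(-1\right) \left(-3 - 2\right) = \left(\left(-56 + 8\right) + 1\right) \left(-1\right) \left(-5\right) = \left(-48 + 1\right) \left(-1\right) \left(-5\right) = \left(-47\right) \left(-1\right) \left(-5\right) = 47 \left(-5\right) = -235$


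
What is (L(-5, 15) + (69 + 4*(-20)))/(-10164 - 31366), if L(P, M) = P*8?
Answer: 51/41530 ≈ 0.0012280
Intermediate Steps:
L(P, M) = 8*P
(L(-5, 15) + (69 + 4*(-20)))/(-10164 - 31366) = (8*(-5) + (69 + 4*(-20)))/(-10164 - 31366) = (-40 + (69 - 80))/(-41530) = (-40 - 11)*(-1/41530) = -51*(-1/41530) = 51/41530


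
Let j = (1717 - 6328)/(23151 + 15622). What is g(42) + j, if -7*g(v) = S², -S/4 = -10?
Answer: -305759/1337 ≈ -228.69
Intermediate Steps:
S = 40 (S = -4*(-10) = 40)
j = -159/1337 (j = -4611/38773 = -4611*1/38773 = -159/1337 ≈ -0.11892)
g(v) = -1600/7 (g(v) = -⅐*40² = -⅐*1600 = -1600/7)
g(42) + j = -1600/7 - 159/1337 = -305759/1337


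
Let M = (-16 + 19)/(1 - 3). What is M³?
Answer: -27/8 ≈ -3.3750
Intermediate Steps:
M = -3/2 (M = 3/(-2) = 3*(-½) = -3/2 ≈ -1.5000)
M³ = (-3/2)³ = -27/8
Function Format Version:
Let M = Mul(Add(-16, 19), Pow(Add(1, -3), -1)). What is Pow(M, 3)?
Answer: Rational(-27, 8) ≈ -3.3750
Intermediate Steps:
M = Rational(-3, 2) (M = Mul(3, Pow(-2, -1)) = Mul(3, Rational(-1, 2)) = Rational(-3, 2) ≈ -1.5000)
Pow(M, 3) = Pow(Rational(-3, 2), 3) = Rational(-27, 8)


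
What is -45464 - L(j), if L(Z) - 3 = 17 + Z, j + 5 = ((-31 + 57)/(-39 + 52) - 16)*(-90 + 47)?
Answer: -46081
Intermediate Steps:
j = 597 (j = -5 + ((-31 + 57)/(-39 + 52) - 16)*(-90 + 47) = -5 + (26/13 - 16)*(-43) = -5 + (26*(1/13) - 16)*(-43) = -5 + (2 - 16)*(-43) = -5 - 14*(-43) = -5 + 602 = 597)
L(Z) = 20 + Z (L(Z) = 3 + (17 + Z) = 20 + Z)
-45464 - L(j) = -45464 - (20 + 597) = -45464 - 1*617 = -45464 - 617 = -46081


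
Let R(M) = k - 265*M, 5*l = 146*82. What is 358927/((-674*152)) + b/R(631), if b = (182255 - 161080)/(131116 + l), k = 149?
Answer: -2501839471067029/714096127292096 ≈ -3.5035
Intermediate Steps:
l = 11972/5 (l = (146*82)/5 = (1/5)*11972 = 11972/5 ≈ 2394.4)
R(M) = 149 - 265*M
b = 105875/667552 (b = (182255 - 161080)/(131116 + 11972/5) = 21175/(667552/5) = 21175*(5/667552) = 105875/667552 ≈ 0.15860)
358927/((-674*152)) + b/R(631) = 358927/((-674*152)) + 105875/(667552*(149 - 265*631)) = 358927/(-102448) + 105875/(667552*(149 - 167215)) = 358927*(-1/102448) + (105875/667552)/(-167066) = -358927/102448 + (105875/667552)*(-1/167066) = -358927/102448 - 105875/111525242432 = -2501839471067029/714096127292096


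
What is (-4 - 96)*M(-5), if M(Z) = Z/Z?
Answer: -100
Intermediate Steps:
M(Z) = 1
(-4 - 96)*M(-5) = (-4 - 96)*1 = -100*1 = -100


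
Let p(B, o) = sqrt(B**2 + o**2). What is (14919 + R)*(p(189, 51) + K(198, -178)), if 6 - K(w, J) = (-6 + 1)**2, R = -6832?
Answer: -153653 + 24261*sqrt(4258) ≈ 1.4295e+6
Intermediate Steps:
K(w, J) = -19 (K(w, J) = 6 - (-6 + 1)**2 = 6 - 1*(-5)**2 = 6 - 1*25 = 6 - 25 = -19)
(14919 + R)*(p(189, 51) + K(198, -178)) = (14919 - 6832)*(sqrt(189**2 + 51**2) - 19) = 8087*(sqrt(35721 + 2601) - 19) = 8087*(sqrt(38322) - 19) = 8087*(3*sqrt(4258) - 19) = 8087*(-19 + 3*sqrt(4258)) = -153653 + 24261*sqrt(4258)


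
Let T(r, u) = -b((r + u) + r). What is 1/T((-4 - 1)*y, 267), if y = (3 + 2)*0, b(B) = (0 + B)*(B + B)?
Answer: -1/142578 ≈ -7.0137e-6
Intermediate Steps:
b(B) = 2*B**2 (b(B) = B*(2*B) = 2*B**2)
y = 0 (y = 5*0 = 0)
T(r, u) = -2*(u + 2*r)**2 (T(r, u) = -2*((r + u) + r)**2 = -2*(u + 2*r)**2)
1/T((-4 - 1)*y, 267) = 1/(-2*(267 + 2*((-4 - 1)*0))**2) = 1/(-2*(267 + 2*(-5*0))**2) = 1/(-2*(267 + 2*0)**2) = 1/(-2*(267 + 0)**2) = 1/(-2*267**2) = 1/(-2*71289) = 1/(-142578) = -1/142578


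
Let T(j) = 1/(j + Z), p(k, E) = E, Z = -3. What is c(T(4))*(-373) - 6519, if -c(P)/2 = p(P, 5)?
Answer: -2789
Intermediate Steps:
T(j) = 1/(-3 + j) (T(j) = 1/(j - 3) = 1/(-3 + j))
c(P) = -10 (c(P) = -2*5 = -10)
c(T(4))*(-373) - 6519 = -10*(-373) - 6519 = 3730 - 6519 = -2789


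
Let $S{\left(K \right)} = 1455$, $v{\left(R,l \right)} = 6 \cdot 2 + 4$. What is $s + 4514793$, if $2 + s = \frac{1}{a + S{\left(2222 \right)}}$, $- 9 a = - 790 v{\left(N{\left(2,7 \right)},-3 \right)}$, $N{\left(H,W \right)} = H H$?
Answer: $\frac{116188146394}{25735} \approx 4.5148 \cdot 10^{6}$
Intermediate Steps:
$N{\left(H,W \right)} = H^{2}$
$v{\left(R,l \right)} = 16$ ($v{\left(R,l \right)} = 12 + 4 = 16$)
$a = \frac{12640}{9}$ ($a = - \frac{\left(-790\right) 16}{9} = \left(- \frac{1}{9}\right) \left(-12640\right) = \frac{12640}{9} \approx 1404.4$)
$s = - \frac{51461}{25735}$ ($s = -2 + \frac{1}{\frac{12640}{9} + 1455} = -2 + \frac{1}{\frac{25735}{9}} = -2 + \frac{9}{25735} = - \frac{51461}{25735} \approx -1.9997$)
$s + 4514793 = - \frac{51461}{25735} + 4514793 = \frac{116188146394}{25735}$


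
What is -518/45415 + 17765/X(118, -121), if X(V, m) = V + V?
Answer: 806675227/10717940 ≈ 75.264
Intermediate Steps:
X(V, m) = 2*V
-518/45415 + 17765/X(118, -121) = -518/45415 + 17765/((2*118)) = -518*1/45415 + 17765/236 = -518/45415 + 17765*(1/236) = -518/45415 + 17765/236 = 806675227/10717940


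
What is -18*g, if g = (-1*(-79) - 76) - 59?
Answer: 1008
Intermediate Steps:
g = -56 (g = (79 - 76) - 59 = 3 - 59 = -56)
-18*g = -18*(-56) = 1008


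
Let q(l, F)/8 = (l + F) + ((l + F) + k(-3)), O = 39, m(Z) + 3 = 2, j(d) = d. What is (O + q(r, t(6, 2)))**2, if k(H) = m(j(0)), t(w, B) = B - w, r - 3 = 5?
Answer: 9025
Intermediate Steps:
r = 8 (r = 3 + 5 = 8)
m(Z) = -1 (m(Z) = -3 + 2 = -1)
k(H) = -1
q(l, F) = -8 + 16*F + 16*l (q(l, F) = 8*((l + F) + ((l + F) - 1)) = 8*((F + l) + ((F + l) - 1)) = 8*((F + l) + (-1 + F + l)) = 8*(-1 + 2*F + 2*l) = -8 + 16*F + 16*l)
(O + q(r, t(6, 2)))**2 = (39 + (-8 + 16*(2 - 1*6) + 16*8))**2 = (39 + (-8 + 16*(2 - 6) + 128))**2 = (39 + (-8 + 16*(-4) + 128))**2 = (39 + (-8 - 64 + 128))**2 = (39 + 56)**2 = 95**2 = 9025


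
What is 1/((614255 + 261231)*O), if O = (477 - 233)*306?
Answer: 1/65367286704 ≈ 1.5298e-11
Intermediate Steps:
O = 74664 (O = 244*306 = 74664)
1/((614255 + 261231)*O) = 1/((614255 + 261231)*74664) = (1/74664)/875486 = (1/875486)*(1/74664) = 1/65367286704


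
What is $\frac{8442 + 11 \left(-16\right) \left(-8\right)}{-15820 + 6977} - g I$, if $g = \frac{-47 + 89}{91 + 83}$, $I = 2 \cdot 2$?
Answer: $- \frac{533254}{256447} \approx -2.0794$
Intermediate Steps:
$I = 4$
$g = \frac{7}{29}$ ($g = \frac{42}{174} = 42 \cdot \frac{1}{174} = \frac{7}{29} \approx 0.24138$)
$\frac{8442 + 11 \left(-16\right) \left(-8\right)}{-15820 + 6977} - g I = \frac{8442 + 11 \left(-16\right) \left(-8\right)}{-15820 + 6977} - \frac{7}{29} \cdot 4 = \frac{8442 - -1408}{-8843} - \frac{28}{29} = \left(8442 + 1408\right) \left(- \frac{1}{8843}\right) - \frac{28}{29} = 9850 \left(- \frac{1}{8843}\right) - \frac{28}{29} = - \frac{9850}{8843} - \frac{28}{29} = - \frac{533254}{256447}$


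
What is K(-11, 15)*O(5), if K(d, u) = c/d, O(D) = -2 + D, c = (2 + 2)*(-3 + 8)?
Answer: -60/11 ≈ -5.4545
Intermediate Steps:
c = 20 (c = 4*5 = 20)
K(d, u) = 20/d
K(-11, 15)*O(5) = (20/(-11))*(-2 + 5) = (20*(-1/11))*3 = -20/11*3 = -60/11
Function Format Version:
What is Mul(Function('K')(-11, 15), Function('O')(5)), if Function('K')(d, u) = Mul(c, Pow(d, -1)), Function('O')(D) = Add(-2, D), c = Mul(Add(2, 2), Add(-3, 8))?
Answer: Rational(-60, 11) ≈ -5.4545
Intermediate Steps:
c = 20 (c = Mul(4, 5) = 20)
Function('K')(d, u) = Mul(20, Pow(d, -1))
Mul(Function('K')(-11, 15), Function('O')(5)) = Mul(Mul(20, Pow(-11, -1)), Add(-2, 5)) = Mul(Mul(20, Rational(-1, 11)), 3) = Mul(Rational(-20, 11), 3) = Rational(-60, 11)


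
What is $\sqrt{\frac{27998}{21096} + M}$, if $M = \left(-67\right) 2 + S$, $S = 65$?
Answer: $\frac{i \sqrt{209147209}}{1758} \approx 8.2263 i$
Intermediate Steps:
$M = -69$ ($M = \left(-67\right) 2 + 65 = -134 + 65 = -69$)
$\sqrt{\frac{27998}{21096} + M} = \sqrt{\frac{27998}{21096} - 69} = \sqrt{27998 \cdot \frac{1}{21096} - 69} = \sqrt{\frac{13999}{10548} - 69} = \sqrt{- \frac{713813}{10548}} = \frac{i \sqrt{209147209}}{1758}$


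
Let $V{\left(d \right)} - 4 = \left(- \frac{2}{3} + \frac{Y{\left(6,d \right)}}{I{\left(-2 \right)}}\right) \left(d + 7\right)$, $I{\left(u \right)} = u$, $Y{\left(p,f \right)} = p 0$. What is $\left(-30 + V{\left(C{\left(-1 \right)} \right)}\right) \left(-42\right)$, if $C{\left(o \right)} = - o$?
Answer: $1316$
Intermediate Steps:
$Y{\left(p,f \right)} = 0$
$V{\left(d \right)} = - \frac{2}{3} - \frac{2 d}{3}$ ($V{\left(d \right)} = 4 + \left(- \frac{2}{3} + \frac{0}{-2}\right) \left(d + 7\right) = 4 + \left(\left(-2\right) \frac{1}{3} + 0 \left(- \frac{1}{2}\right)\right) \left(7 + d\right) = 4 + \left(- \frac{2}{3} + 0\right) \left(7 + d\right) = 4 - \frac{2 \left(7 + d\right)}{3} = 4 - \left(\frac{14}{3} + \frac{2 d}{3}\right) = - \frac{2}{3} - \frac{2 d}{3}$)
$\left(-30 + V{\left(C{\left(-1 \right)} \right)}\right) \left(-42\right) = \left(-30 - \left(\frac{2}{3} + \frac{2 \left(\left(-1\right) \left(-1\right)\right)}{3}\right)\right) \left(-42\right) = \left(-30 - \frac{4}{3}\right) \left(-42\right) = \left(- \frac{94}{3}\right) \left(-42\right) = 1316$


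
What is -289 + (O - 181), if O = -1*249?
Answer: -719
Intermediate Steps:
O = -249
-289 + (O - 181) = -289 + (-249 - 181) = -289 - 430 = -719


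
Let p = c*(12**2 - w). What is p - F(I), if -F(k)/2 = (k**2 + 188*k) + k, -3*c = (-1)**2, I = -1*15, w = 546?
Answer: -5086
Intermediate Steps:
I = -15
c = -1/3 (c = -1/3*(-1)**2 = -1/3*1 = -1/3 ≈ -0.33333)
F(k) = -378*k - 2*k**2 (F(k) = -2*((k**2 + 188*k) + k) = -2*(k**2 + 189*k) = -378*k - 2*k**2)
p = 134 (p = -(12**2 - 1*546)/3 = -(144 - 546)/3 = -1/3*(-402) = 134)
p - F(I) = 134 - (-2)*(-15)*(189 - 15) = 134 - (-2)*(-15)*174 = 134 - 1*5220 = 134 - 5220 = -5086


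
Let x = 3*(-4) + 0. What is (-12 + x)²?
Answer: 576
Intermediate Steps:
x = -12 (x = -12 + 0 = -12)
(-12 + x)² = (-12 - 12)² = (-24)² = 576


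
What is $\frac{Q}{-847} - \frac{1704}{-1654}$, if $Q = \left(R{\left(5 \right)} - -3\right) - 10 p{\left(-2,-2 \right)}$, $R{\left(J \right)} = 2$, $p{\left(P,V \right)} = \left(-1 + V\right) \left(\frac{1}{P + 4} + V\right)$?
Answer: $\frac{754724}{700469} \approx 1.0775$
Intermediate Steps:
$p{\left(P,V \right)} = \left(-1 + V\right) \left(V + \frac{1}{4 + P}\right)$ ($p{\left(P,V \right)} = \left(-1 + V\right) \left(\frac{1}{4 + P} + V\right) = \left(-1 + V\right) \left(V + \frac{1}{4 + P}\right)$)
$Q = -40$ ($Q = \left(2 - -3\right) - 10 \frac{-1 - -6 + 4 \left(-2\right)^{2} - 2 \left(-2\right)^{2} - \left(-2\right) \left(-2\right)}{4 - 2} = \left(2 + 3\right) - 10 \frac{-1 + 6 + 4 \cdot 4 - 8 - 4}{2} = 5 - 10 \frac{-1 + 6 + 16 - 8 - 4}{2} = 5 - 10 \cdot \frac{1}{2} \cdot 9 = 5 - 45 = -40$)
$\frac{Q}{-847} - \frac{1704}{-1654} = - \frac{40}{-847} - \frac{1704}{-1654} = \left(-40\right) \left(- \frac{1}{847}\right) - - \frac{852}{827} = \frac{40}{847} + \frac{852}{827} = \frac{754724}{700469}$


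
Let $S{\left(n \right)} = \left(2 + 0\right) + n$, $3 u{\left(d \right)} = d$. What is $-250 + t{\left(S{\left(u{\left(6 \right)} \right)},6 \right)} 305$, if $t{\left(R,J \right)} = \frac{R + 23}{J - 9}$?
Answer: $-2995$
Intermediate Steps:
$u{\left(d \right)} = \frac{d}{3}$
$S{\left(n \right)} = 2 + n$
$t{\left(R,J \right)} = \frac{23 + R}{-9 + J}$
$-250 + t{\left(S{\left(u{\left(6 \right)} \right)},6 \right)} 305 = -250 + \frac{23 + \left(2 + \frac{1}{3} \cdot 6\right)}{-9 + 6} \cdot 305 = -250 + \frac{23 + \left(2 + 2\right)}{-3} \cdot 305 = -250 + - \frac{23 + 4}{3} \cdot 305 = -250 + \left(- \frac{1}{3}\right) 27 \cdot 305 = -250 - 2745 = -2995$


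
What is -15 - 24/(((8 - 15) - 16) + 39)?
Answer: -33/2 ≈ -16.500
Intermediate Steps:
-15 - 24/(((8 - 15) - 16) + 39) = -15 - 24/((-7 - 16) + 39) = -15 - 24/(-23 + 39) = -15 - 24/16 = -15 + (1/16)*(-24) = -15 - 3/2 = -33/2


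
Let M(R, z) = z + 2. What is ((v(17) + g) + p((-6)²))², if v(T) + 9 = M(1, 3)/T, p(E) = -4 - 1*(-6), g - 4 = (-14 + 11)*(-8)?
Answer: 131044/289 ≈ 453.44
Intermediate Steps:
g = 28 (g = 4 + (-14 + 11)*(-8) = 4 - 3*(-8) = 4 + 24 = 28)
M(R, z) = 2 + z
p(E) = 2 (p(E) = -4 + 6 = 2)
v(T) = -9 + 5/T (v(T) = -9 + (2 + 3)/T = -9 + 5/T)
((v(17) + g) + p((-6)²))² = (((-9 + 5/17) + 28) + 2)² = ((-148/17 + 28) + 2)² = (328/17 + 2)² = (362/17)² = 131044/289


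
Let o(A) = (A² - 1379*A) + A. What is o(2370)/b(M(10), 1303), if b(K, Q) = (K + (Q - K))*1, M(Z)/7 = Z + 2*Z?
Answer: 2351040/1303 ≈ 1804.3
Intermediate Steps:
M(Z) = 21*Z (M(Z) = 7*(Z + 2*Z) = 7*(3*Z) = 21*Z)
o(A) = A² - 1378*A
b(K, Q) = Q (b(K, Q) = Q*1 = Q)
o(2370)/b(M(10), 1303) = (2370*(-1378 + 2370))/1303 = (2370*992)*(1/1303) = 2351040*(1/1303) = 2351040/1303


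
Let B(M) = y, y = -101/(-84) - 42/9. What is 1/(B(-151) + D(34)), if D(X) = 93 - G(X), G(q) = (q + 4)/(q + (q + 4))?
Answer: 126/11215 ≈ 0.011235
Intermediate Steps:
G(q) = (4 + q)/(4 + 2*q) (G(q) = (4 + q)/(q + (4 + q)) = (4 + q)/(4 + 2*q))
y = -97/28 (y = -101*(-1/84) - 42*1/9 = 101/84 - 14/3 = -97/28 ≈ -3.4643)
D(X) = 93 - (4 + X)/(2*(2 + X))
B(M) = -97/28
1/(B(-151) + D(34)) = 1/(-97/28 + (368 + 185*34)/(2*(2 + 34))) = 1/(-97/28 + (1/2)*(368 + 6290)/36) = 1/(-97/28 + (1/2)*(1/36)*6658) = 1/(-97/28 + 3329/36) = 1/(11215/126) = 126/11215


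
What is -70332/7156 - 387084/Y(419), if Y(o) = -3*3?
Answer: 230778343/5367 ≈ 43000.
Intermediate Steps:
Y(o) = -9
-70332/7156 - 387084/Y(419) = -70332/7156 - 387084/(-9) = -70332*1/7156 - 387084*(-⅑) = -17583/1789 + 129028/3 = 230778343/5367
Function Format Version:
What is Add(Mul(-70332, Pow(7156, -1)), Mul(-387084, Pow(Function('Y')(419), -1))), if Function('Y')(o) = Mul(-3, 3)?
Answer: Rational(230778343, 5367) ≈ 43000.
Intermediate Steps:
Function('Y')(o) = -9
Add(Mul(-70332, Pow(7156, -1)), Mul(-387084, Pow(Function('Y')(419), -1))) = Add(Mul(-70332, Pow(7156, -1)), Mul(-387084, Pow(-9, -1))) = Add(Mul(-70332, Rational(1, 7156)), Mul(-387084, Rational(-1, 9))) = Add(Rational(-17583, 1789), Rational(129028, 3)) = Rational(230778343, 5367)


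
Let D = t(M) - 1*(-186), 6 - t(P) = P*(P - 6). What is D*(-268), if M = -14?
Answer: 23584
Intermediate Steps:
t(P) = 6 - P*(-6 + P) (t(P) = 6 - P*(P - 6) = 6 - P*(-6 + P))
D = -88 (D = (6 - 1*(-14)² + 6*(-14)) - 1*(-186) = (6 - 1*196 - 84) + 186 = (6 - 196 - 84) + 186 = -274 + 186 = -88)
D*(-268) = -88*(-268) = 23584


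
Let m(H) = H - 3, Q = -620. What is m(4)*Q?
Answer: -620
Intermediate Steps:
m(H) = -3 + H
m(4)*Q = (-3 + 4)*(-620) = 1*(-620) = -620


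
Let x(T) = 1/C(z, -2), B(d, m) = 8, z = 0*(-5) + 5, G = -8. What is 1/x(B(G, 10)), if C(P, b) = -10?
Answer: -10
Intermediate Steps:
z = 5 (z = 0 + 5 = 5)
x(T) = -⅒ (x(T) = 1/(-10) = -⅒)
1/x(B(G, 10)) = 1/(-⅒) = -10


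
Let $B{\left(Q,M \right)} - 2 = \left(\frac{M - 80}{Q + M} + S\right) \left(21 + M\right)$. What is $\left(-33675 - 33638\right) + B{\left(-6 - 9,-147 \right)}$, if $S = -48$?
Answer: $- \frac{552956}{9} \approx -61440.0$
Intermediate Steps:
$B{\left(Q,M \right)} = 2 + \left(-48 + \frac{-80 + M}{M + Q}\right) \left(21 + M\right)$ ($B{\left(Q,M \right)} = 2 + \left(\frac{M - 80}{Q + M} - 48\right) \left(21 + M\right) = 2 + \left(\frac{-80 + M}{M + Q} - 48\right) \left(21 + M\right) = 2 + \left(-48 + \frac{-80 + M}{M + Q}\right) \left(21 + M\right)$)
$\left(-33675 - 33638\right) + B{\left(-6 - 9,-147 \right)} = \left(-33675 - 33638\right) + \frac{-1680 - -156555 - 1006 \left(-6 - 9\right) - 47 \left(-147\right)^{2} - - 7056 \left(-6 - 9\right)}{-147 - 15} = -67313 + \frac{-1680 + 156555 - 1006 \left(-6 - 9\right) - 1015623 - - 7056 \left(-6 - 9\right)}{-147 - 15} = -67313 + \frac{-1680 + 156555 - -15090 - 1015623 - \left(-7056\right) \left(-15\right)}{-147 - 15} = -67313 + \frac{-1680 + 156555 + 15090 - 1015623 - 105840}{-162} = -67313 - - \frac{52861}{9} = -67313 + \frac{52861}{9} = - \frac{552956}{9}$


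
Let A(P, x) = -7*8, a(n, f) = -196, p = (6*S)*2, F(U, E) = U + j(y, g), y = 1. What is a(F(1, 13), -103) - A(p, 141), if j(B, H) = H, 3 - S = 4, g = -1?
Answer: -140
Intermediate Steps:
S = -1 (S = 3 - 1*4 = 3 - 4 = -1)
F(U, E) = -1 + U (F(U, E) = U - 1 = -1 + U)
p = -12 (p = (6*(-1))*2 = -6*2 = -12)
A(P, x) = -56
a(F(1, 13), -103) - A(p, 141) = -196 - 1*(-56) = -196 + 56 = -140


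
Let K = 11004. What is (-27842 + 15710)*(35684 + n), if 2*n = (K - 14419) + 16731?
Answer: -513693144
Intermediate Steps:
n = 6658 (n = ((11004 - 14419) + 16731)/2 = (-3415 + 16731)/2 = (½)*13316 = 6658)
(-27842 + 15710)*(35684 + n) = (-27842 + 15710)*(35684 + 6658) = -12132*42342 = -513693144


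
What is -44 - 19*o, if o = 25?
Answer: -519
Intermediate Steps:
-44 - 19*o = -44 - 19*25 = -44 - 475 = -519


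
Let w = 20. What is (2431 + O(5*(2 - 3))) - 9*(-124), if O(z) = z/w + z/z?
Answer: 14191/4 ≈ 3547.8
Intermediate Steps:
O(z) = 1 + z/20 (O(z) = z/20 + z/z = z*(1/20) + 1 = z/20 + 1 = 1 + z/20)
(2431 + O(5*(2 - 3))) - 9*(-124) = (2431 + (1 + (5*(2 - 3))/20)) - 9*(-124) = (2431 + (1 + (5*(-1))/20)) + 1116 = (2431 + (1 + (1/20)*(-5))) + 1116 = (2431 + (1 - 1/4)) + 1116 = (2431 + 3/4) + 1116 = 9727/4 + 1116 = 14191/4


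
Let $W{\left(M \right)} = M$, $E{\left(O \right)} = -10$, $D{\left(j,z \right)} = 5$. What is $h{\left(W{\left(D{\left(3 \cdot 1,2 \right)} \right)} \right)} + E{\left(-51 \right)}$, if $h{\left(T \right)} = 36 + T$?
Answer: $31$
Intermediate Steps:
$h{\left(W{\left(D{\left(3 \cdot 1,2 \right)} \right)} \right)} + E{\left(-51 \right)} = \left(36 + 5\right) - 10 = 41 - 10 = 31$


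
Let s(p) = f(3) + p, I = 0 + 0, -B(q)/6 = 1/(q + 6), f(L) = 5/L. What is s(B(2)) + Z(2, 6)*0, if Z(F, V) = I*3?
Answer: 11/12 ≈ 0.91667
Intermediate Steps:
B(q) = -6/(6 + q) (B(q) = -6/(q + 6) = -6/(6 + q))
I = 0
s(p) = 5/3 + p
Z(F, V) = 0 (Z(F, V) = 0*3 = 0)
s(B(2)) + Z(2, 6)*0 = (5/3 - 6/(6 + 2)) + 0*0 = (5/3 - 6/8) + 0 = (5/3 - 6*1/8) + 0 = (5/3 - 3/4) + 0 = 11/12 + 0 = 11/12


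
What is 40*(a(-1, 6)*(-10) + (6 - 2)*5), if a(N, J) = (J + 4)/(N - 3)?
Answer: 1800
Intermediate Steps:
a(N, J) = (4 + J)/(-3 + N)
40*(a(-1, 6)*(-10) + (6 - 2)*5) = 40*(((4 + 6)/(-3 - 1))*(-10) + (6 - 2)*5) = 40*((10/(-4))*(-10) + 4*5) = 40*(-1/4*10*(-10) + 20) = 40*(-5/2*(-10) + 20) = 40*(25 + 20) = 40*45 = 1800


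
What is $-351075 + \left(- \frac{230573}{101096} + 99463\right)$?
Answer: $- \frac{25437197325}{101096} \approx -2.5161 \cdot 10^{5}$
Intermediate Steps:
$-351075 + \left(- \frac{230573}{101096} + 99463\right) = -351075 + \frac{10055080875}{101096} = - \frac{25437197325}{101096}$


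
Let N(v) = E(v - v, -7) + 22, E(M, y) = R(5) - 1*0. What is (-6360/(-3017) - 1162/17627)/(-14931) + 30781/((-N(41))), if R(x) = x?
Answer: -905235595769453/794040419529 ≈ -1140.0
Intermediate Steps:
E(M, y) = 5 (E(M, y) = 5 - 1*0 = 5 + 0 = 5)
N(v) = 27 (N(v) = 5 + 22 = 27)
(-6360/(-3017) - 1162/17627)/(-14931) + 30781/((-N(41))) = (-6360/(-3017) - 1162/17627)/(-14931) + 30781/((-1*27)) = (-6360*(-1/3017) - 1162*1/17627)*(-1/14931) + 30781/(-27) = (6360/3017 - 1162/17627)*(-1/14931) + 30781*(-1/27) = (108601966/53180659)*(-1/14931) - 30781/27 = -108601966/794040419529 - 30781/27 = -905235595769453/794040419529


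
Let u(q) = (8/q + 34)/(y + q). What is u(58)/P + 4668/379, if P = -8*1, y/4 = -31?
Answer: 1088661/87928 ≈ 12.381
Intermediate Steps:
y = -124 (y = 4*(-31) = -124)
P = -8
u(q) = (34 + 8/q)/(-124 + q) (u(q) = (8/q + 34)/(-124 + q) = (34 + 8/q)/(-124 + q))
u(58)/P + 4668/379 = (2*(4 + 17*58)/(58*(-124 + 58)))/(-8) + 4668/379 = (2*(1/58)*(4 + 986)/(-66))*(-⅛) + 4668*(1/379) = (2*(1/58)*(-1/66)*990)*(-⅛) + 4668/379 = -15/29*(-⅛) + 4668/379 = 15/232 + 4668/379 = 1088661/87928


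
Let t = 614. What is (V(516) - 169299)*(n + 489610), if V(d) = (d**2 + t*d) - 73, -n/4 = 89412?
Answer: 54593735096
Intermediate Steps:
n = -357648 (n = -4*89412 = -357648)
V(d) = -73 + d**2 + 614*d (V(d) = (d**2 + 614*d) - 73 = -73 + d**2 + 614*d)
(V(516) - 169299)*(n + 489610) = ((-73 + 516**2 + 614*516) - 169299)*(-357648 + 489610) = ((-73 + 266256 + 316824) - 169299)*131962 = (583007 - 169299)*131962 = 413708*131962 = 54593735096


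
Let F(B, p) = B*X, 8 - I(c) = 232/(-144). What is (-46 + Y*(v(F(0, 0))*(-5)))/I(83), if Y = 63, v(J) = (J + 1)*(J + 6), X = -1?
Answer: -34848/173 ≈ -201.43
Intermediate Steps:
I(c) = 173/18 (I(c) = 8 - 232/(-144) = 8 - 232*(-1)/144 = 8 - 1*(-29/18) = 8 + 29/18 = 173/18)
F(B, p) = -B (F(B, p) = B*(-1) = -B)
v(J) = (1 + J)*(6 + J)
(-46 + Y*(v(F(0, 0))*(-5)))/I(83) = (-46 + 63*((6 + (-1*0)² + 7*(-1*0))*(-5)))/(173/18) = (-46 + 63*((6 + 0² + 7*0)*(-5)))*(18/173) = (-46 + 63*((6 + 0 + 0)*(-5)))*(18/173) = (-46 + 63*(6*(-5)))*(18/173) = (-46 + 63*(-30))*(18/173) = (-46 - 1890)*(18/173) = -1936*18/173 = -34848/173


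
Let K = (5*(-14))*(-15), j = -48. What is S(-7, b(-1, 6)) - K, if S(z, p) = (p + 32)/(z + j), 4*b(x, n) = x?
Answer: -231127/220 ≈ -1050.6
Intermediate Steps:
b(x, n) = x/4
S(z, p) = (32 + p)/(-48 + z) (S(z, p) = (p + 32)/(z - 48) = (32 + p)/(-48 + z))
K = 1050 (K = -70*(-15) = 1050)
S(-7, b(-1, 6)) - K = (32 + (¼)*(-1))/(-48 - 7) - 1*1050 = (32 - ¼)/(-55) - 1050 = -1/55*127/4 - 1050 = -127/220 - 1050 = -231127/220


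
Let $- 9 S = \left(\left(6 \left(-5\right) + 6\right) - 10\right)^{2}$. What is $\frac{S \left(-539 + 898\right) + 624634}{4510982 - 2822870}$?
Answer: $\frac{2603351}{7596504} \approx 0.3427$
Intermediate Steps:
$S = - \frac{1156}{9}$ ($S = - \frac{\left(\left(6 \left(-5\right) + 6\right) - 10\right)^{2}}{9} = - \frac{\left(\left(-30 + 6\right) - 10\right)^{2}}{9} = - \frac{\left(-24 - 10\right)^{2}}{9} = - \frac{\left(-34\right)^{2}}{9} = \left(- \frac{1}{9}\right) 1156 = - \frac{1156}{9} \approx -128.44$)
$\frac{S \left(-539 + 898\right) + 624634}{4510982 - 2822870} = \frac{- \frac{1156 \left(-539 + 898\right)}{9} + 624634}{4510982 - 2822870} = \frac{\left(- \frac{1156}{9}\right) 359 + 624634}{1688112} = \left(- \frac{415004}{9} + 624634\right) \frac{1}{1688112} = \frac{5206702}{9} \cdot \frac{1}{1688112} = \frac{2603351}{7596504}$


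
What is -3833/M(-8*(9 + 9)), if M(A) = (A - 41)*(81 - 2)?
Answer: 3833/14615 ≈ 0.26226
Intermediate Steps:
M(A) = -3239 + 79*A (M(A) = (-41 + A)*79 = -3239 + 79*A)
-3833/M(-8*(9 + 9)) = -3833/(-3239 + 79*(-8*(9 + 9))) = -3833/(-3239 + 79*(-8*18)) = -3833/(-3239 + 79*(-144)) = -3833/(-3239 - 11376) = -3833/(-14615) = -3833*(-1/14615) = 3833/14615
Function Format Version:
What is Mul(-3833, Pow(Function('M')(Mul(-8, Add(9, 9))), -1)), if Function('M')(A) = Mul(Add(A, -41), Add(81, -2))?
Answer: Rational(3833, 14615) ≈ 0.26226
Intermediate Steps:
Function('M')(A) = Add(-3239, Mul(79, A)) (Function('M')(A) = Mul(Add(-41, A), 79) = Add(-3239, Mul(79, A)))
Mul(-3833, Pow(Function('M')(Mul(-8, Add(9, 9))), -1)) = Mul(-3833, Pow(Add(-3239, Mul(79, Mul(-8, Add(9, 9)))), -1)) = Mul(-3833, Pow(Add(-3239, Mul(79, Mul(-8, 18))), -1)) = Mul(-3833, Pow(Add(-3239, Mul(79, -144)), -1)) = Mul(-3833, Pow(Add(-3239, -11376), -1)) = Mul(-3833, Pow(-14615, -1)) = Mul(-3833, Rational(-1, 14615)) = Rational(3833, 14615)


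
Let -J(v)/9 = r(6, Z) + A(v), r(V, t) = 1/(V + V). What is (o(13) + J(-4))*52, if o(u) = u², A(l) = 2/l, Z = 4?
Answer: 8983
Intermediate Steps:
r(V, t) = 1/(2*V)
J(v) = -¾ - 18/v (J(v) = -9*((½)/6 + 2/v) = -9*((½)*(⅙) + 2/v) = -9*(1/12 + 2/v) = -¾ - 18/v)
(o(13) + J(-4))*52 = (13² + (-¾ - 18/(-4)))*52 = (169 + (-¾ - 18*(-¼)))*52 = (169 + (-¾ + 9/2))*52 = (169 + 15/4)*52 = (691/4)*52 = 8983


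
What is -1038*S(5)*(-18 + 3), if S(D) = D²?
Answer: 389250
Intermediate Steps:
-1038*S(5)*(-18 + 3) = -1038*5²*(-18 + 3) = -25950*(-15) = -1038*(-375) = 389250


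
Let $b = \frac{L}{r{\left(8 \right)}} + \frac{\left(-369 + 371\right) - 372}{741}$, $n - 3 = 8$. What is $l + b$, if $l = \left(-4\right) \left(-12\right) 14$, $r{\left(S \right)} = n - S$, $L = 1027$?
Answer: $\frac{250417}{247} \approx 1013.8$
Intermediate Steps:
$n = 11$ ($n = 3 + 8 = 11$)
$r{\left(S \right)} = 11 - S$
$b = \frac{84433}{247}$ ($b = \frac{1027}{11 - 8} + \frac{\left(-369 + 371\right) - 372}{741} = \frac{1027}{11 - 8} + \left(2 - 372\right) \frac{1}{741} = \frac{1027}{3} - \frac{370}{741} = \frac{84433}{247} \approx 341.83$)
$l = 672$ ($l = 48 \cdot 14 = 672$)
$l + b = 672 + \frac{84433}{247} = \frac{250417}{247}$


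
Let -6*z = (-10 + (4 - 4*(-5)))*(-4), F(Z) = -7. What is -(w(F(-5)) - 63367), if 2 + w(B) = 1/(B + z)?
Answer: 443580/7 ≈ 63369.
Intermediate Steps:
z = 28/3 (z = -(-10 + (4 - 4*(-5)))*(-4)/6 = -(-10 + (4 + 20))*(-4)/6 = -(-10 + 24)*(-4)/6 = -7*(-4)/3 = -1/6*(-56) = 28/3 ≈ 9.3333)
w(B) = -2 + 1/(28/3 + B) (w(B) = -2 + 1/(B + 28/3) = -2 + 1/(28/3 + B))
-(w(F(-5)) - 63367) = -((-53 - 6*(-7))/(28 + 3*(-7)) - 63367) = -((-53 + 42)/(28 - 21) - 63367) = -(-11/7 - 63367) = -1*(-443580/7) = 443580/7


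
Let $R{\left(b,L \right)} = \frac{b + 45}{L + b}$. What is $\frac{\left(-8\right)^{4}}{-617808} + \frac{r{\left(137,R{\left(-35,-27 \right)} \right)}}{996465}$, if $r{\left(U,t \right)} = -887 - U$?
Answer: $- \frac{98211584}{12825501015} \approx -0.0076575$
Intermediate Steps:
$R{\left(b,L \right)} = \frac{45 + b}{L + b}$
$\frac{\left(-8\right)^{4}}{-617808} + \frac{r{\left(137,R{\left(-35,-27 \right)} \right)}}{996465} = \frac{\left(-8\right)^{4}}{-617808} + \frac{-887 - 137}{996465} = 4096 \left(- \frac{1}{617808}\right) + \left(-887 - 137\right) \frac{1}{996465} = - \frac{256}{38613} - \frac{1024}{996465} = - \frac{98211584}{12825501015}$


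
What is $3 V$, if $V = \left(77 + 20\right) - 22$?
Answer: $225$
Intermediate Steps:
$V = 75$ ($V = 97 - 22 = 75$)
$3 V = 3 \cdot 75 = 225$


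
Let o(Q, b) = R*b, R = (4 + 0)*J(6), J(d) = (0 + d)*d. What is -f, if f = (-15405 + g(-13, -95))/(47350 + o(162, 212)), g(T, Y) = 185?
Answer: 7610/38939 ≈ 0.19543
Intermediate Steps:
J(d) = d² (J(d) = d*d = d²)
R = 144 (R = (4 + 0)*6² = 4*36 = 144)
o(Q, b) = 144*b
f = -7610/38939 (f = (-15405 + 185)/(47350 + 144*212) = -15220/(47350 + 30528) = -15220/77878 = -15220*1/77878 = -7610/38939 ≈ -0.19543)
-f = -1*(-7610/38939) = 7610/38939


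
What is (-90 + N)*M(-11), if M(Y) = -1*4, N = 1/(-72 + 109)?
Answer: 13316/37 ≈ 359.89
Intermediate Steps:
N = 1/37 ≈ 0.027027
M(Y) = -4
(-90 + N)*M(-11) = (-90 + 1/37)*(-4) = -3329/37*(-4) = 13316/37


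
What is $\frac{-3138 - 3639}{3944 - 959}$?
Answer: $- \frac{2259}{995} \approx -2.2704$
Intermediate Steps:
$\frac{-3138 - 3639}{3944 - 959} = - \frac{6777}{3944 - 959} = - \frac{6777}{2985} = \left(-6777\right) \frac{1}{2985} = - \frac{2259}{995}$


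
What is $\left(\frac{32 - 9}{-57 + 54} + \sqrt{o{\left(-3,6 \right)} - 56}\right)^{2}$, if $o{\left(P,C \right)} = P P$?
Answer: $\frac{106}{9} - \frac{46 i \sqrt{47}}{3} \approx 11.778 - 105.12 i$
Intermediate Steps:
$o{\left(P,C \right)} = P^{2}$
$\left(\frac{32 - 9}{-57 + 54} + \sqrt{o{\left(-3,6 \right)} - 56}\right)^{2} = \left(\frac{32 - 9}{-57 + 54} + \sqrt{\left(-3\right)^{2} - 56}\right)^{2} = \left(\frac{23}{-3} + \sqrt{9 - 56}\right)^{2} = \left(23 \left(- \frac{1}{3}\right) + \sqrt{-47}\right)^{2} = \left(- \frac{23}{3} + i \sqrt{47}\right)^{2}$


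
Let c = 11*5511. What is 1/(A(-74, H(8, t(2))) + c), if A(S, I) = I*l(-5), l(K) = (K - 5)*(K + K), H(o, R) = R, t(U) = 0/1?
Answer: 1/60621 ≈ 1.6496e-5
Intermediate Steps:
t(U) = 0 (t(U) = 0*1 = 0)
l(K) = 2*K*(-5 + K) (l(K) = (-5 + K)*(2*K) = 2*K*(-5 + K))
c = 60621
A(S, I) = 100*I (A(S, I) = I*(2*(-5)*(-5 - 5)) = I*(2*(-5)*(-10)) = I*100 = 100*I)
1/(A(-74, H(8, t(2))) + c) = 1/(100*0 + 60621) = 1/(0 + 60621) = 1/60621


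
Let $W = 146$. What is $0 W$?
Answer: $0$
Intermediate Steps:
$0 W = 0 \cdot 146 = 0$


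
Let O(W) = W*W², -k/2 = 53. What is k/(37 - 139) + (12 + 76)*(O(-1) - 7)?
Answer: -35851/51 ≈ -702.96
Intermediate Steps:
k = -106 (k = -2*53 = -106)
O(W) = W³
k/(37 - 139) + (12 + 76)*(O(-1) - 7) = -106/(37 - 139) + (12 + 76)*((-1)³ - 7) = -106/(-102) + 88*(-1 - 7) = -1/102*(-106) + 88*(-8) = 53/51 - 704 = -35851/51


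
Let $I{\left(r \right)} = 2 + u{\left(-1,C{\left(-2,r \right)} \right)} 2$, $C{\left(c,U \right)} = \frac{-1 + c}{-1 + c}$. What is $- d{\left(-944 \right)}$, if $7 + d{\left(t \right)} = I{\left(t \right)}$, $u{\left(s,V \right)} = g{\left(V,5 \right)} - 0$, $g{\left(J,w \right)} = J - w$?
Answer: $13$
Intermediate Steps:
$C{\left(c,U \right)} = 1$
$u{\left(s,V \right)} = -5 + V$ ($u{\left(s,V \right)} = \left(V - 5\right) - 0 = \left(V - 5\right) + 0 = \left(-5 + V\right) + 0 = -5 + V$)
$I{\left(r \right)} = -6$ ($I{\left(r \right)} = 2 + \left(-5 + 1\right) 2 = 2 - 8 = -6$)
$d{\left(t \right)} = -13$ ($d{\left(t \right)} = -7 - 6 = -13$)
$- d{\left(-944 \right)} = \left(-1\right) \left(-13\right) = 13$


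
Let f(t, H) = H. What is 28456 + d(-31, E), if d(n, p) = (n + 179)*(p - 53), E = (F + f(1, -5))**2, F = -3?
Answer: 30084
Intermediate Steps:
E = 64 (E = (-3 - 5)**2 = (-8)**2 = 64)
d(n, p) = (-53 + p)*(179 + n) (d(n, p) = (179 + n)*(-53 + p) = (-53 + p)*(179 + n))
28456 + d(-31, E) = 28456 + (-9487 - 53*(-31) + 179*64 - 31*64) = 28456 + (-9487 + 1643 + 11456 - 1984) = 28456 + 1628 = 30084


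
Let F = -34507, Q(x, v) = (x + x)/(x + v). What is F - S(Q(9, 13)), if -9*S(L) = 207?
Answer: -34484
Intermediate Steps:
Q(x, v) = 2*x/(v + x) (Q(x, v) = (2*x)/(v + x) = 2*x/(v + x))
S(L) = -23 (S(L) = -⅑*207 = -23)
F - S(Q(9, 13)) = -34507 - 1*(-23) = -34507 + 23 = -34484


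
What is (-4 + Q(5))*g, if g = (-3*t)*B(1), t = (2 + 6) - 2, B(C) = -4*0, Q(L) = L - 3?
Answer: 0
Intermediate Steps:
Q(L) = -3 + L
B(C) = 0
t = 6 (t = 8 - 2 = 6)
g = 0 (g = -3*6*0 = -18*0 = 0)
(-4 + Q(5))*g = (-4 + (-3 + 5))*0 = (-4 + 2)*0 = -2*0 = 0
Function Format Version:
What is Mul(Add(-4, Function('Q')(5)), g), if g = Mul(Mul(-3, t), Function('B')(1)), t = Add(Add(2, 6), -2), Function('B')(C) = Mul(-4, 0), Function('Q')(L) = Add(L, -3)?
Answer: 0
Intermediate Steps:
Function('Q')(L) = Add(-3, L)
Function('B')(C) = 0
t = 6 (t = Add(8, -2) = 6)
g = 0 (g = Mul(Mul(-3, 6), 0) = Mul(-18, 0) = 0)
Mul(Add(-4, Function('Q')(5)), g) = Mul(Add(-4, Add(-3, 5)), 0) = Mul(Add(-4, 2), 0) = Mul(-2, 0) = 0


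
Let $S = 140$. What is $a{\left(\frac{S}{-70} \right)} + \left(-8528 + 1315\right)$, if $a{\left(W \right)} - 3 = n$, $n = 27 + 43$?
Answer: $-7140$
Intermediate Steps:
$n = 70$
$a{\left(W \right)} = 73$ ($a{\left(W \right)} = 3 + 70 = 73$)
$a{\left(\frac{S}{-70} \right)} + \left(-8528 + 1315\right) = 73 + \left(-8528 + 1315\right) = 73 - 7213 = -7140$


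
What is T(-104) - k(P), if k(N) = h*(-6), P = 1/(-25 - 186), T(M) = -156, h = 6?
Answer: -120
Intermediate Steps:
P = -1/211 (P = 1/(-211) = -1/211 ≈ -0.0047393)
k(N) = -36 (k(N) = 6*(-6) = -36)
T(-104) - k(P) = -156 - 1*(-36) = -156 + 36 = -120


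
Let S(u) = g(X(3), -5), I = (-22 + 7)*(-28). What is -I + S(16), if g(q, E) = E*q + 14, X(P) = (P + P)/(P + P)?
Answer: -411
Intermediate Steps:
I = 420 (I = -15*(-28) = 420)
X(P) = 1 (X(P) = (2*P)/((2*P)) = (2*P)*(1/(2*P)) = 1)
g(q, E) = 14 + E*q
S(u) = 9 (S(u) = 14 - 5*1 = 14 - 5 = 9)
-I + S(16) = -1*420 + 9 = -420 + 9 = -411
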